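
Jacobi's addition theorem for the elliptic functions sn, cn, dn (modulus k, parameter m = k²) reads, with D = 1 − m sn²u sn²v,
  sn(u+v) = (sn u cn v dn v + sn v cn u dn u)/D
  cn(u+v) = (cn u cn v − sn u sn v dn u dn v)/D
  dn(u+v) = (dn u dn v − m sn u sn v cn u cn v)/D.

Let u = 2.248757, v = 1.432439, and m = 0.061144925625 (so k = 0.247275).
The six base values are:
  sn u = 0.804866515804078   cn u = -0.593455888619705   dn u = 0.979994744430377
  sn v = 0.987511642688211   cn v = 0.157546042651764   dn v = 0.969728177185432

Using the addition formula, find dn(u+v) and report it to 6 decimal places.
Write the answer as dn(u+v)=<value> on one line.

dn(u+v)=0.993238

m = k² = 0.061144925625
D = 1 − m·sn²u·sn²v = 0.9613728567069914
dn(u+v) = (dn u·dn v − m·sn u·sn v·cn u·cn v)/D = 0.9548723510761016/0.9613728567069914 = 0.9932383095845289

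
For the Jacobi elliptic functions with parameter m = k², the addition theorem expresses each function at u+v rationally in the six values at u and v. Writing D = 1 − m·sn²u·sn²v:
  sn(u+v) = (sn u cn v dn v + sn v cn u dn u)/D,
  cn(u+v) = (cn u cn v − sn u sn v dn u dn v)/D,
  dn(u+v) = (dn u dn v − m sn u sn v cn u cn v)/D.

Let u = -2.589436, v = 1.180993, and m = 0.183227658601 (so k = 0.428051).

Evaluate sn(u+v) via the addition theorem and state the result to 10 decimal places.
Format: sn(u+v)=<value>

sn(u+v)=-0.9759317285

sn u = -0.6466018552800878, cn u = -0.7628276612370243, dn u = 0.960933724442585
sn v = 0.9098875125546856, cn v = 0.4148550523942632, dn v = 0.9210356590656452
m = k² = 0.183227658601
D = 1 − m·sn²u·sn²v = 0.9365779414527312
sn(u+v) = (sn u·cn v·dn v + sn v·cn u·dn u)/D = -0.9140361292758768/0.9365779414527312 = -0.9759317284988693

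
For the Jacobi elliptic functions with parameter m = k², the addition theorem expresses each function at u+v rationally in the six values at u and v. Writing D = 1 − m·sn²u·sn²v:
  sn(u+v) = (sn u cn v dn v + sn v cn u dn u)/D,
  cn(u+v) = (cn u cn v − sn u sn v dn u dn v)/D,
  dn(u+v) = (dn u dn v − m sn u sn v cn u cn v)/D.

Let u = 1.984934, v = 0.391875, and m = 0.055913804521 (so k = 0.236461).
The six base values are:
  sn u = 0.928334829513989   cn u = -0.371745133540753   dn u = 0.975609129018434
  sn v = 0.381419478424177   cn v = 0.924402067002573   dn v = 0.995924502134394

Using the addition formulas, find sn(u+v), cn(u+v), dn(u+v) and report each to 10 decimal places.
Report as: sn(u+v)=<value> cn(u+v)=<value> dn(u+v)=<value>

m = k² = 0.055913804521
D = 1 − m·sn²u·sn²v = 0.992989740911407
sn(u+v) = (sn u·cn v·dn v + sn v·cn u·dn u)/D = 0.7163247949083918/0.992989740911407 = 0.7213818687098613
cn(u+v) = (cn u·cn v − sn u·sn v·dn u·dn v)/D = -0.6876826402889298/0.992989740911407 = -0.6925375076460974
dn(u+v) = (dn u·dn v − m·sn u·sn v·cn u·cn v)/D = 0.9784365418478138/0.992989740911407 = 0.9853440589927589

sn(u+v)=0.7213818687 cn(u+v)=-0.6925375076 dn(u+v)=0.9853440590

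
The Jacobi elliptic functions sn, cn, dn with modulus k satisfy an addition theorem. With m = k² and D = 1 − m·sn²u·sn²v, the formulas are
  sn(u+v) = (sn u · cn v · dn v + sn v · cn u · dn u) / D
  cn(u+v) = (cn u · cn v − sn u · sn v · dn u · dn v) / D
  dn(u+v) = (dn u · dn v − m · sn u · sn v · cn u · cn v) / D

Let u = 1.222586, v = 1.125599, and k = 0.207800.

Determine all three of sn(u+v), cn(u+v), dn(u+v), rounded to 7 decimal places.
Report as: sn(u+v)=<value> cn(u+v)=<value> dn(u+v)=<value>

sn u = 0.9366180528724658, cn u = 0.3503521414711073, dn u = 0.9808768843691573
sn v = 0.8990722116590995, cn v = 0.437800363433398, dn v = 0.9823927907177133
m = k² = 0.04318084
D = 1 − m·sn²u·sn²v = 0.9693799930656822
sn(u+v) = (sn u·cn v·dn v + sn v·cn u·dn u)/D = 0.7118001060751906/0.9693799930656822 = 0.7342838836853953
cn(u+v) = (cn u·cn v − sn u·sn v·dn u·dn v)/D = -0.6580563653269903/0.9693799930656822 = -0.6788425282492936
dn(u+v) = (dn u·dn v − m·sn u·sn v·cn u·cn v)/D = 0.9580290146224069/0.9693799930656822 = 0.9882904758459295

sn(u+v)=0.7342839 cn(u+v)=-0.6788425 dn(u+v)=0.9882905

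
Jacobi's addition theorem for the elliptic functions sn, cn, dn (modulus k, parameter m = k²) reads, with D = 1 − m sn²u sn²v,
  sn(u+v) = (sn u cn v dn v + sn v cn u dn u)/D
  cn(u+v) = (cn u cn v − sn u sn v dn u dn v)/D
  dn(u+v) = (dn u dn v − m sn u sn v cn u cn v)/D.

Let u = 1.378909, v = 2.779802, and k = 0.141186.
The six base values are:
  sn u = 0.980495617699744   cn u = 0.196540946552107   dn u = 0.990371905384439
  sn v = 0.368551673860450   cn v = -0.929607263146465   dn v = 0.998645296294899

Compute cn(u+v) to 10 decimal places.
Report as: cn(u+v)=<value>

cn(u+v)=-0.5415146792

m = k² = 0.019933486596
D = 1 − m·sn²u·sn²v = 0.9973970168409239
cn(u+v) = (cn u·cn v − sn u·sn v·dn u·dn v)/D = -0.5401051256193417/0.9973970168409239 = -0.5415146792097171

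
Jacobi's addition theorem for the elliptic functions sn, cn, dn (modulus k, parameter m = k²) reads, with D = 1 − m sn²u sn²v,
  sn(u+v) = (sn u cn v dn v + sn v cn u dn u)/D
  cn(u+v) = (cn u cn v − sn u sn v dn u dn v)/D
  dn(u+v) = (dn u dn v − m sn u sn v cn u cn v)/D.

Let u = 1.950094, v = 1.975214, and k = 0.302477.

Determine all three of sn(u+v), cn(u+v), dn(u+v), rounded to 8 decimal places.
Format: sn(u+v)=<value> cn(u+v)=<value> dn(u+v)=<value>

sn(u+v)=-0.64652517 cn(u+v)=-0.76289265 dn(u+v)=0.98069194

sn u = 0.9473412714000253, cn u = -0.3202257258594062, dn u = 0.958065604063722
sn v = 0.9393578651374232, cn v = -0.3429384802037571, dn v = 0.9587845354339478
m = k² = 0.091492335529
D = 1 − m·sn²u·sn²v = 0.9275464312201696
sn(u+v) = (sn u·cn v·dn v + sn v·cn u·dn u)/D = -0.5996821180196183/0.9275464312201696 = -0.6465251741961293
cn(u+v) = (cn u·cn v − sn u·sn v·dn u·dn v)/D = -0.707618357164918/0.9275464312201696 = -0.762892652429334
dn(u+v) = (dn u·dn v − m·sn u·sn v·cn u·cn v)/D = 0.9096373082451035/0.9275464312201696 = 0.9806919391070191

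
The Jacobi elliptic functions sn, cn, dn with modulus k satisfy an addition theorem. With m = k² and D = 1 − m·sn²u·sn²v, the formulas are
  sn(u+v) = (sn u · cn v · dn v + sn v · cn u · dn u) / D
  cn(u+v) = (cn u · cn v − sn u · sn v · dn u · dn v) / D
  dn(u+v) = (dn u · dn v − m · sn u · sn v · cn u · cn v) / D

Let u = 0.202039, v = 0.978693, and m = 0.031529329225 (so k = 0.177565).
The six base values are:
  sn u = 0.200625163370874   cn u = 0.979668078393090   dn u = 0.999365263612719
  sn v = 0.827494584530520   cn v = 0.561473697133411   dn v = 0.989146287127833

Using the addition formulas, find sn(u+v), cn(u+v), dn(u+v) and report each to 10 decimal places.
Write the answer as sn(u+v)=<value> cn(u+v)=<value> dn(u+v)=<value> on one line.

m = k² = 0.031529329225
D = 1 − m·sn²u·sn²v = 0.9991310078391838
sn(u+v) = (sn u·cn v·dn v + sn v·cn u·dn u)/D = 0.9215785953069164/0.9991310078391838 = 0.9223801364147534
cn(u+v) = (cn u·cn v − sn u·sn v·dn u·dn v)/D = 0.3859477471081726/0.9991310078391838 = 0.3862834243758084
dn(u+v) = (dn u·dn v − m·sn u·sn v·cn u·cn v)/D = 0.985639227824091/0.9991310078391838 = 0.9864964855366951

sn(u+v)=0.9223801364 cn(u+v)=0.3862834244 dn(u+v)=0.9864964855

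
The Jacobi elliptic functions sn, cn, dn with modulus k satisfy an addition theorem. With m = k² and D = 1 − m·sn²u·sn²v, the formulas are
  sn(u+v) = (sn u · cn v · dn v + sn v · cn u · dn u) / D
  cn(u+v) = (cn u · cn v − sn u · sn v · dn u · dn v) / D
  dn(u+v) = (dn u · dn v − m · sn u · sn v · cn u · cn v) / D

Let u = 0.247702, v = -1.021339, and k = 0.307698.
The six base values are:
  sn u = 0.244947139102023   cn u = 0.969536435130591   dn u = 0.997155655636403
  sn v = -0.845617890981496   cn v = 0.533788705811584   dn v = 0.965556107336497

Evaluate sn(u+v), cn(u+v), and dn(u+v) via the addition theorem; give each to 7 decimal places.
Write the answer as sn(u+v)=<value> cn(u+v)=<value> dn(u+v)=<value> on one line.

sn(u+v)=-0.6940984 cn(u+v)=0.7198802 dn(u+v)=0.9769272

m = k² = 0.094678059204
D = 1 − m·sn²u·sn²v = 0.9959379766515467
sn(u+v) = (sn u·cn v·dn v + sn v·cn u·dn u)/D = -0.6912789220129666/0.9959379766515467 = -0.6940983657808919
cn(u+v) = (cn u·cn v − sn u·sn v·dn u·dn v)/D = 0.7169559995685702/0.9959379766515467 = 0.7198801696256782
dn(u+v) = (dn u·dn v − m·sn u·sn v·cn u·cn v)/D = 0.9729588768348763/0.9959379766515467 = 0.9769271778410051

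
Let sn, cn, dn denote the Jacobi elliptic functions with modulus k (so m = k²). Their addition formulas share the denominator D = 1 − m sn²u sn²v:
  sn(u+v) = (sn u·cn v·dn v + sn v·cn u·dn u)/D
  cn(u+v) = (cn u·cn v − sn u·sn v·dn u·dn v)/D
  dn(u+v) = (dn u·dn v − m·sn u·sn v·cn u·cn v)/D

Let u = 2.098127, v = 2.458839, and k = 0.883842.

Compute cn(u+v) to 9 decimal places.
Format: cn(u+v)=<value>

sn u = 0.9984631229310659, cn u = 0.05542014206715122, dn u = 0.4703430864370516
sn v = 0.9934799609987927, cn v = -0.1140068730113994, dn v = 0.4785151150788978
m = k² = 0.781176680964
D = 1 − m·sn²u·sn²v = 0.2313448302203734
cn(u+v) = (cn u·cn v − sn u·sn v·dn u·dn v)/D = -0.2295734684111569/0.2313448302203734 = -0.9923431969172202

cn(u+v)=-0.992343197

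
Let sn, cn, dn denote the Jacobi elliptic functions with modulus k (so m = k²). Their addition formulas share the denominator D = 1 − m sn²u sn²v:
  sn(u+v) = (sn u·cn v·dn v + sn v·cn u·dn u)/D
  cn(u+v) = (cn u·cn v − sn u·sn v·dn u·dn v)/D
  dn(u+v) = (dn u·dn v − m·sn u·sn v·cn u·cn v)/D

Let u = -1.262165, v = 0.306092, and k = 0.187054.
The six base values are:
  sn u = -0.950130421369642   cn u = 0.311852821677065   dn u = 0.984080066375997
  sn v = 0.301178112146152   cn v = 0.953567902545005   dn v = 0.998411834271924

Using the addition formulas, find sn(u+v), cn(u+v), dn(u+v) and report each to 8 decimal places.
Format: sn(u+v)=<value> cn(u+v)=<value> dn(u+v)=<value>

m = k² = 0.034989198916
D = 1 − m·sn²u·sn²v = 0.9971348506840264
sn(u+v) = (sn u·cn v·dn v + sn v·cn u·dn u)/D = -0.8121469805789879/0.9971348506840264 = -0.814480589081669
cn(u+v) = (cn u·cn v − sn u·sn v·dn u·dn v)/D = 0.5785284715423163/0.9971348506840264 = 0.5801908048299089
dn(u+v) = (dn u·dn v − m·sn u·sn v·cn u·cn v)/D = 0.9854946166899003/0.9971348506840264 = 0.988326319167221

sn(u+v)=-0.81448059 cn(u+v)=0.58019080 dn(u+v)=0.98832632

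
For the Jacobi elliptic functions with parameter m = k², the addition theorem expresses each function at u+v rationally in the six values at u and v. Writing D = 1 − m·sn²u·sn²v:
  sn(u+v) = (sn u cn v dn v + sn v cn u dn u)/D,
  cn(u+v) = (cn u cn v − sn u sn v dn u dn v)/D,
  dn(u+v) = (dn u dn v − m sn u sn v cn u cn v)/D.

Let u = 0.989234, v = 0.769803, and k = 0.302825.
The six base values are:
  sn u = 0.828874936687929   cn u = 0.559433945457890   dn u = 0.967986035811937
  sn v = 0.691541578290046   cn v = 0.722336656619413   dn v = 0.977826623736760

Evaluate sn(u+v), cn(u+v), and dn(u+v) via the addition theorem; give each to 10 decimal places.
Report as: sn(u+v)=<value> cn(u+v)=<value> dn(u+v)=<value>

m = k² = 0.091702980625
D = 1 − m·sn²u·sn²v = 0.9698700742909339
sn(u+v) = (sn u·cn v·dn v + sn v·cn u·dn u)/D = 0.9599374895696029/0.9698700742909339 = 0.9897588501958959
cn(u+v) = (cn u·cn v − sn u·sn v·dn u·dn v)/D = -0.1384484637831356/0.9698700742909339 = -0.14274949547686
dn(u+v) = (dn u·dn v − m·sn u·sn v·cn u·cn v)/D = 0.9252813085202356/0.9698700742909339 = 0.9540260422992256

sn(u+v)=0.9897588502 cn(u+v)=-0.1427494955 dn(u+v)=0.9540260423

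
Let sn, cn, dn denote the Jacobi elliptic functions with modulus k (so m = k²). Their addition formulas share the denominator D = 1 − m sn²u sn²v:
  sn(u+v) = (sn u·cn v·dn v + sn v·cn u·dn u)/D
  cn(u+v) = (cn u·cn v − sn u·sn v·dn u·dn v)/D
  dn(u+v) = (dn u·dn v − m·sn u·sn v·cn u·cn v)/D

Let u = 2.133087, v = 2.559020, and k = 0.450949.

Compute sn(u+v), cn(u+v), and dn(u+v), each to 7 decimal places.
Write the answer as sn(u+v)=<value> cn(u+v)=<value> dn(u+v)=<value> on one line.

sn u = 0.9113897832278615, cn u = -0.4115442418839944, dn u = 0.911639711712266
sn v = 0.6818110663676355, cn v = -0.7315283109891426, dn v = 0.9515603539126923
m = k² = 0.203355000601
D = 1 − m·sn²u·sn²v = 0.9214780168145663
sn(u+v) = (sn u·cn v·dn v + sn v·cn u·dn u)/D = -0.8902142832365774/0.9214780168145663 = -0.9660721872822711
cn(u+v) = (cn u·cn v − sn u·sn v·dn u·dn v)/D = -0.2379921540599455/0.9214780168145663 = -0.2582721993549607
dn(u+v) = (dn u·dn v − m·sn u·sn v·cn u·cn v)/D = 0.829437559824987/0.9214780168145663 = 0.9001164918640691

sn(u+v)=-0.9660722 cn(u+v)=-0.2582722 dn(u+v)=0.9001165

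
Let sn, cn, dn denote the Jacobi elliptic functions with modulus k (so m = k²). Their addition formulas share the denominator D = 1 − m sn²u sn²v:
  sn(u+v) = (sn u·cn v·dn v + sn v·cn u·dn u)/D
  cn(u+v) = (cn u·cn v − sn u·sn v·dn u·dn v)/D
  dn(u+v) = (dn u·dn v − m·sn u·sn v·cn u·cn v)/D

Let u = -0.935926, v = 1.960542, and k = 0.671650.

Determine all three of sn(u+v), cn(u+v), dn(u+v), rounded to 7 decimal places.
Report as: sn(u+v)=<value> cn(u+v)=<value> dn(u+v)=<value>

sn u = -0.7736567915405495, cn u = 0.6336048996836931, dn u = 0.8543934767779896
sn v = 0.9941524884531548, cn v = -0.1079853216988302, dn v = 0.7444102617471687
m = k² = 0.4511137225
D = 1 − m·sn²u·sn²v = 0.7331367746247539
sn(u+v) = (sn u·cn v·dn v + sn v·cn u·dn u)/D = 0.6003730514965052/0.7331367746247539 = 0.8189100209900097
cn(u+v) = (cn u·cn v − sn u·sn v·dn u·dn v)/D = 0.4207632699558766/0.7331367746247539 = 0.5739219263298292
dn(u+v) = (dn u·dn v − m·sn u·sn v·cn u·cn v)/D = 0.6122798225057947/0.7331367746247539 = 0.8351508800239653

sn(u+v)=0.8189100 cn(u+v)=0.5739219 dn(u+v)=0.8351509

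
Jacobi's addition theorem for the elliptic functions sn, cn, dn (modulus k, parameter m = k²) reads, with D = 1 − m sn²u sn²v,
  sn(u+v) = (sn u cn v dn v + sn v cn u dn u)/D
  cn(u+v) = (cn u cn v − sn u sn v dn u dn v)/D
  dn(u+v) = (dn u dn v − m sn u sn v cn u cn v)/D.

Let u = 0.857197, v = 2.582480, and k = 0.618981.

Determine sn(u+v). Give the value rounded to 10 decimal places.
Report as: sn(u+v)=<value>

sn(u+v)=0.0921476239

sn u = 0.7329908771101126, cn u = 0.6802384685339015, dn u = 0.8911507007782884
sn v = 0.7859171951775333, cn v = -0.6183317574929165, dn v = 0.8736984997601801
m = k² = 0.383137478361
D = 1 − m·sn²u·sn²v = 0.8728532226431803
sn(u+v) = (sn u·cn v·dn v + sn v·cn u·dn u)/D = 0.08043135048828986/0.8728532226431803 = 0.09214762390946679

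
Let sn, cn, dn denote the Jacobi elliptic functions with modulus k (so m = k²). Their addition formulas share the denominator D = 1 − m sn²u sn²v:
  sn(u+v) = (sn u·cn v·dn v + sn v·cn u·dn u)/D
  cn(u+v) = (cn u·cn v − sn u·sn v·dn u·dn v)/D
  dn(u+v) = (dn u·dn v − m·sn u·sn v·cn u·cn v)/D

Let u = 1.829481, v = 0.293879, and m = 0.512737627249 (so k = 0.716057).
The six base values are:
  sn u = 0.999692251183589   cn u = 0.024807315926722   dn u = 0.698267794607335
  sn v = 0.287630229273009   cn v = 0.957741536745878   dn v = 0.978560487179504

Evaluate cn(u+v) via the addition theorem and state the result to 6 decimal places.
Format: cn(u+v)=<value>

m = k² = 0.512737627249
D = 1 − m·sn²u·sn²v = 0.9576067320751028
cn(u+v) = (cn u·cn v − sn u·sn v·dn u·dn v)/D = -0.1727174704806872/0.9576067320751028 = -0.1803636761266434

cn(u+v)=-0.180364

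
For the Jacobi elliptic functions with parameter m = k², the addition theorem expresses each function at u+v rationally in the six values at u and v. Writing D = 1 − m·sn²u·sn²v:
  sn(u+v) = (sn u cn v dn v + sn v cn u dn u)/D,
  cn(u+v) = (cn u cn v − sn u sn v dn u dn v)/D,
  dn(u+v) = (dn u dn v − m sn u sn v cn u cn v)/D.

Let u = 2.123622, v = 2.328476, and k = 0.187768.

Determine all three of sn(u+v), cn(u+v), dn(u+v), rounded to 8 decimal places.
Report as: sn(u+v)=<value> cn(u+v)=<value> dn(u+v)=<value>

sn u = 0.8628219044764178, cn u = -0.5055080228400806, dn u = 0.9867890598524403
sn v = 0.7435311016677224, cn v = -0.6687013540084864, dn v = 0.9902063782556235
m = k² = 0.035256821824
D = 1 − m·sn²u·sn²v = 0.9854894536700153
sn(u+v) = (sn u·cn v·dn v + sn v·cn u·dn u)/D = -0.9422150089120769/0.9854894536700153 = -0.9560883735520638
cn(u+v) = (cn u·cn v − sn u·sn v·dn u·dn v)/D = -0.2888257957240663/0.9854894536700153 = -0.2930785252429274
dn(u+v) = (dn u·dn v − m·sn u·sn v·cn u·cn v)/D = 0.9694790072527043/0.9854894536700153 = 0.9837538125266717

sn(u+v)=-0.95608837 cn(u+v)=-0.29307853 dn(u+v)=0.98375381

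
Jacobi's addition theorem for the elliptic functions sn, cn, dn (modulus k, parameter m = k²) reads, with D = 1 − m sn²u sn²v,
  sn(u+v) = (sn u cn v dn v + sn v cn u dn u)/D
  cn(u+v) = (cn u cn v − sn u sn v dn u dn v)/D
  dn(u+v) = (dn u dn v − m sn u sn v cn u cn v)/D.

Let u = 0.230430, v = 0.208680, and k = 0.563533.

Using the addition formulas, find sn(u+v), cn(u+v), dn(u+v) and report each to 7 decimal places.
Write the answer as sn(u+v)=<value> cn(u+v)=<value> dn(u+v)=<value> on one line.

sn(u+v)=0.4212376 cn(u+v)=0.9069503 dn(u+v)=0.9714166

sn u = 0.2277728167612047, cn u = 0.9737143030399968, dn u = 0.9917279629591902
sn v = 0.206702537785836, cn v = 0.9784038332267996, dn v = 0.9931926033497615
m = k² = 0.317569442089
D = 1 − m·sn²u·sn²v = 0.9992960624884842
sn(u+v) = (sn u·cn v·dn v + sn v·cn u·dn u)/D = 0.4209410539269345/0.9992960624884842 = 0.4212375788599541
cn(u+v) = (cn u·cn v − sn u·sn v·dn u·dn v)/D = 0.9063118942306065/0.9992960624884842 = 0.9069503305893901
dn(u+v) = (dn u·dn v − m·sn u·sn v·cn u·cn v)/D = 0.9707327416499799/0.9992960624884842 = 0.9714165582046077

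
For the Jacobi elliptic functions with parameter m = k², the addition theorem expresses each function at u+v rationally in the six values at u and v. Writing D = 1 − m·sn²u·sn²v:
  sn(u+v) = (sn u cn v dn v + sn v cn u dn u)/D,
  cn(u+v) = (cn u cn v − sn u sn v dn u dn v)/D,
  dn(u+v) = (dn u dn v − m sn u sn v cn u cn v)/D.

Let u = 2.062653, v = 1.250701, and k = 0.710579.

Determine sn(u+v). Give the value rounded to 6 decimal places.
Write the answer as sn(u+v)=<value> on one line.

sn u = 0.9896049344496583, cn u = -0.1438126340516978, dn u = 0.710999528437615
sn v = 0.9045817943676996, cn v = 0.4263001023909246, dn v = 0.7660534908554248
m = k² = 0.504922515241
D = 1 − m·sn²u·sn²v = 0.5953829988076334
sn(u+v) = (sn u·cn v·dn v + sn v·cn u·dn u)/D = 0.2306798434920218/0.5953829988076334 = 0.3874478175460193

sn(u+v)=0.387448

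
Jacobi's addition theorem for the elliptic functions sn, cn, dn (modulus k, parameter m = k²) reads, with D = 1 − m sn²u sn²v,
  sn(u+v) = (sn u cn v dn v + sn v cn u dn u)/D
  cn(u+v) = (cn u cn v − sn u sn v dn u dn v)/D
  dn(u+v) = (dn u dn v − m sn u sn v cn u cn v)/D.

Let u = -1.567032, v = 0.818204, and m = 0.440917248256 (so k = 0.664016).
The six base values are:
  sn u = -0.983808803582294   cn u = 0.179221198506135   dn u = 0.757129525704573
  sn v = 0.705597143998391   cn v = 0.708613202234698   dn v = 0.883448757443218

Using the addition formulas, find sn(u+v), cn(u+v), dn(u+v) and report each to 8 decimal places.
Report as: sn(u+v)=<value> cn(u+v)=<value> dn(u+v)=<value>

sn(u+v)=-0.66047078 cn(u+v)=0.75085175 dn(u+v)=0.89870037

m = k² = 0.440917248256
D = 1 − m·sn²u·sn²v = 0.7875326868422588
sn(u+v) = (sn u·cn v·dn v + sn v·cn u·dn u)/D = -0.5201423246569194/0.7875326868422588 = -0.6604707758131478
cn(u+v) = (cn u·cn v − sn u·sn v·dn u·dn v)/D = 0.5913202981003469/0.7875326868422588 = 0.7508517525429229
dn(u+v) = (dn u·dn v − m·sn u·sn v·cn u·cn v)/D = 0.7077559158730345/0.7875326868422588 = 0.8987003685026684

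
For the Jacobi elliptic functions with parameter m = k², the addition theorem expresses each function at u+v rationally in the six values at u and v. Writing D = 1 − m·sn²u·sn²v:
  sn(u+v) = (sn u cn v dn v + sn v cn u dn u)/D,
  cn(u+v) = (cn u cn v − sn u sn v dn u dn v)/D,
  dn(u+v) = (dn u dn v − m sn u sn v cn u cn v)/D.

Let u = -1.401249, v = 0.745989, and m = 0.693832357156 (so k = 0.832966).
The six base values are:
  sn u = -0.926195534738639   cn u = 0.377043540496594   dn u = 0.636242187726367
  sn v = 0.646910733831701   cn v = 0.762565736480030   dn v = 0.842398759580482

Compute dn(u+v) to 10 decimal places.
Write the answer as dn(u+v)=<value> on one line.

m = k² = 0.693832357156
D = 1 − m·sn²u·sn²v = 0.7509143950572485
dn(u+v) = (dn u·dn v − m·sn u·sn v·cn u·cn v)/D = 0.6554978304838158/0.7509143950572485 = 0.872932833354249

dn(u+v)=0.8729328334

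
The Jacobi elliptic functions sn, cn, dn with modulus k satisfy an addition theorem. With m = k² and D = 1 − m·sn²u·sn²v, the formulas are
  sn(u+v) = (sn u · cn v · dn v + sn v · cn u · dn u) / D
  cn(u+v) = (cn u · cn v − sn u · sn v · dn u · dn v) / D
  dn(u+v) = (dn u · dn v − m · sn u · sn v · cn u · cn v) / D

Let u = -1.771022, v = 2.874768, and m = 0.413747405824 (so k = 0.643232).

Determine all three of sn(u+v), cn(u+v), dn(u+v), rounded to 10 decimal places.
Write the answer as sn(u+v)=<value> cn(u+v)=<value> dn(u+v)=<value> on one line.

sn(u+v)=0.8580392536 cn(u+v)=0.5135841112 dn(u+v)=0.8338981859

sn u = -0.9999235111687603, cn u = 0.01236817738949938, dn u = 0.7657126653427861
sn v = 0.6274799618111859, cn v = -0.7786327102847868, dn v = 0.9149288375381575
m = k² = 0.413747405824
D = 1 − m·sn²u·sn²v = 0.8371196976659447
sn(u+v) = (sn u·cn v·dn v + sn v·cn u·dn u)/D = 0.7182815605428645/0.8371196976659447 = 0.858039253580552
cn(u+v) = (cn u·cn v − sn u·sn v·dn u·dn v)/D = 0.4299313759246118/0.8371196976659447 = 0.5135841112368345
dn(u+v) = (dn u·dn v − m·sn u·sn v·cn u·cn v)/D = 0.6980725972562385/0.8371196976659447 = 0.8338981858897873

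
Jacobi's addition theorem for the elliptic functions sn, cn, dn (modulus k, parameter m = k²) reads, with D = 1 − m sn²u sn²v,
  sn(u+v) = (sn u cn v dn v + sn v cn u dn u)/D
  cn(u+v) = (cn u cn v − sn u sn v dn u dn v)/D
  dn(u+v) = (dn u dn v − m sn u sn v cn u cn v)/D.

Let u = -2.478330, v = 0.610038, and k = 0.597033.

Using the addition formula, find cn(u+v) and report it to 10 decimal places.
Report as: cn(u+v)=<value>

sn u = -0.8236798992428957, cn u = -0.5670550445796362, dn u = 0.870728481421293
sn v = 0.5626420490186295, cn v = 0.826700625786698, dn v = 0.9418919937968738
m = k² = 0.356448403089
D = 1 − m·sn²u·sn²v = 0.9234442208434934
cn(u+v) = (cn u·cn v − sn u·sn v·dn u·dn v)/D = -0.08870520468005826/0.9234442208434934 = -0.09605908259302663

cn(u+v)=-0.0960590826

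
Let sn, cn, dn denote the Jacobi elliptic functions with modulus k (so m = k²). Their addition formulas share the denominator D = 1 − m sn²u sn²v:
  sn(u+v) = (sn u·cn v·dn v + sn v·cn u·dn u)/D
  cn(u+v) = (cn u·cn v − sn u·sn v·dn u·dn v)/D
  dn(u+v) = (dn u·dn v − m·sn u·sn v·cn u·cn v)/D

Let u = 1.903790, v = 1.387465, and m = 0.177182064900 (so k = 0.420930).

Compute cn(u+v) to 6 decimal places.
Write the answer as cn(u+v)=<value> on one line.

cn(u+v)=-0.999986

sn u = 0.9731632711727314, cn u = -0.2301157266255151, dn u = 0.9122501306440494
sn v = 0.9720300886540297, cn v = 0.2348563534402235, dn v = 0.9124641669900908
m = k² = 0.1771820649
D = 1 − m·sn²u·sn²v = 0.8414557138982509
cn(u+v) = (cn u·cn v − sn u·sn v·dn u·dn v)/D = -0.8414437057974935/0.8414557138982509 = -0.9999857293728486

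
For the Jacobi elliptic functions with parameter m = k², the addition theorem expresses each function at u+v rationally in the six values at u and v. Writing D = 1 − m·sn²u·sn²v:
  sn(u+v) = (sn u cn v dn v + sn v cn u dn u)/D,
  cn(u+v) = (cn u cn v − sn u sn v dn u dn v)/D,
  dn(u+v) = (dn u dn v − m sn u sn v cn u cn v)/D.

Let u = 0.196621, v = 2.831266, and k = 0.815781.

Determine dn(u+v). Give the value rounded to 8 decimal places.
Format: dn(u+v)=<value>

dn(u+v)=0.75626375

sn u = 0.1945370124228857, cn u = 0.9808951782925523, dn u = 0.9873269151734835
sn v = 0.8788344114764899, cn v = -0.4771268984293084, dn v = 0.6971385635623611
m = k² = 0.665498639961
D = 1 − m·sn²u·sn²v = 0.9805479326904067
dn(u+v) = (dn u·dn v − m·sn u·sn v·cn u·cn v)/D = 0.7415528528446756/0.9805479326904067 = 0.7562637461383642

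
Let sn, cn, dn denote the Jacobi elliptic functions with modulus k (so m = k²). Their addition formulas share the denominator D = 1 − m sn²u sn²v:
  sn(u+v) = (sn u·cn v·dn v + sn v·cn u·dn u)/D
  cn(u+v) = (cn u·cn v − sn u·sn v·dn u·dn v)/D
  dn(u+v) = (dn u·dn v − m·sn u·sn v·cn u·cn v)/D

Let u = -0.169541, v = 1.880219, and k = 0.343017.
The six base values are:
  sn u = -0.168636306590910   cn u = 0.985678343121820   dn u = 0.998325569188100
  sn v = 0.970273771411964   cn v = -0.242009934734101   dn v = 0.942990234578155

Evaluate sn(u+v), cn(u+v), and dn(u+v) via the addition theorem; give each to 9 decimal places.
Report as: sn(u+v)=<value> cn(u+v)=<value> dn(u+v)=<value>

m = k² = 0.117660662289
D = 1 − m·sn²u·sn²v = 0.9968499167194594
sn(u+v) = (sn u·cn v·dn v + sn v·cn u·dn u)/D = 0.9932614531514486/0.9968499167194594 = 0.9964001967519643
cn(u+v) = (cn u·cn v − sn u·sn v·dn u·dn v)/D = -0.08450705383023288/0.9968499167194594 = -0.08477409930307037
dn(u+v) = (dn u·dn v − m·sn u·sn v·cn u·cn v)/D = 0.9368188059639752/0.9968499167194594 = 0.939779188673616

sn(u+v)=0.996400197 cn(u+v)=-0.084774099 dn(u+v)=0.939779189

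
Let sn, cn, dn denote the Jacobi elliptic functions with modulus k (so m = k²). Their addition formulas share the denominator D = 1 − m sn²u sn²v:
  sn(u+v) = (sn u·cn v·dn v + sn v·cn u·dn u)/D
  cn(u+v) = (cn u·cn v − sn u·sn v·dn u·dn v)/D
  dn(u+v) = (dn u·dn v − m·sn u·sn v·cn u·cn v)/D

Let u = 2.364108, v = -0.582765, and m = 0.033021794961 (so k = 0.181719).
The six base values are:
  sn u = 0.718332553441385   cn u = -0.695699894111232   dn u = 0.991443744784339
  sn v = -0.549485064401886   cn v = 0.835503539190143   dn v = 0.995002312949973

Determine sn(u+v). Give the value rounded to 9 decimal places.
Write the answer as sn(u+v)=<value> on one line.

sn(u+v)=0.981223919

m = k² = 0.033021794961
D = 1 − m·sn²u·sn²v = 0.9948552585080358
sn(u+v) = (sn u·cn v·dn v + sn v·cn u·dn u)/D = 0.9761757760262779/0.9948552585080358 = 0.9812239194375158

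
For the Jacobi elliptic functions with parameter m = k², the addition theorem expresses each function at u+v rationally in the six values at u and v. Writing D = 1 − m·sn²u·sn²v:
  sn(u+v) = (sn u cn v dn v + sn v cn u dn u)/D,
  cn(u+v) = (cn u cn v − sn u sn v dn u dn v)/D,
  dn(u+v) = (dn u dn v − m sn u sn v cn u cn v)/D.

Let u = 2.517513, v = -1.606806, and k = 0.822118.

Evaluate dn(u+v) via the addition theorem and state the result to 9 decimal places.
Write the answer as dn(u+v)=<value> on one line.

dn(u+v)=0.790940319

sn u = 0.9616030056917, cn u = -0.2744442738420467, dn u = 0.6123960281618021
sn v = -0.9682730107798434, cn v = 0.2498947310275613, dn v = 0.6052510243233311
m = k² = 0.675878005924
D = 1 − m·sn²u·sn²v = 0.4140567012442341
dn(u+v) = (dn u·dn v − m·sn u·sn v·cn u·cn v)/D = 0.3274941392375351/0.4140567012442341 = 0.7909403186892524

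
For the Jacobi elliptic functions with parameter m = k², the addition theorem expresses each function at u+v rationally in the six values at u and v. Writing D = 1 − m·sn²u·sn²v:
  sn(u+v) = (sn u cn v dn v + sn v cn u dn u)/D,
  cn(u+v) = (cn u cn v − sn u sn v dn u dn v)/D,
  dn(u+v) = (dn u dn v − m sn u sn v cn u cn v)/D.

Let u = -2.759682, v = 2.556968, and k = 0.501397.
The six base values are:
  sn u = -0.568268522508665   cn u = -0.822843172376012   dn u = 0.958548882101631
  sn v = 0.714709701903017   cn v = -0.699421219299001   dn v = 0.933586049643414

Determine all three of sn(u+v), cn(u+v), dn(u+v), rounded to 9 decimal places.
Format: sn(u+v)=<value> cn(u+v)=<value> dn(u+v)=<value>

sn(u+v)=-0.200989569 cn(u+v)=0.979593382 dn(u+v)=0.994909184

m = k² = 0.251398951609
D = 1 − m·sn²u·sn²v = 0.9585303836202155
sn(u+v) = (sn u·cn v·dn v + sn v·cn u·dn u)/D = -0.1926546083471715/0.9585303836202155 = -0.2009895686556601
cn(u+v) = (cn u·cn v − sn u·sn v·dn u·dn v)/D = 0.9389700198652326/0.9585303836202155 = 0.9795933816087222
dn(u+v) = (dn u·dn v − m·sn u·sn v·cn u·cn v)/D = 0.9536506821621171/0.9585303836202155 = 0.9949091843706941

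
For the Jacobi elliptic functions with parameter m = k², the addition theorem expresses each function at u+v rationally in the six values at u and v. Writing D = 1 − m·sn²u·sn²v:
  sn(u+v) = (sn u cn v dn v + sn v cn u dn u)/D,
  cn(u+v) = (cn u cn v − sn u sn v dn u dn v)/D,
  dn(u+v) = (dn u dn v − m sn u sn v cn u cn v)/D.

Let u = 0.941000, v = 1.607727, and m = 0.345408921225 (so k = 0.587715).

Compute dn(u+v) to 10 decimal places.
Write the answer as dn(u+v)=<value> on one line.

sn u = 0.783984229212115, cn u = 0.6207807409598706, dn u = 0.8875251407746593
sn v = 0.9941412968903502, cn v = 0.1080883056448411, dn v = 0.8115580813854625
m = k² = 0.345408921225
D = 1 − m·sn²u·sn²v = 0.7901811835482438
dn(u+v) = (dn u·dn v − m·sn u·sn v·cn u·cn v)/D = 0.7022145327171045/0.7901811835482438 = 0.8886753409691025

dn(u+v)=0.8886753410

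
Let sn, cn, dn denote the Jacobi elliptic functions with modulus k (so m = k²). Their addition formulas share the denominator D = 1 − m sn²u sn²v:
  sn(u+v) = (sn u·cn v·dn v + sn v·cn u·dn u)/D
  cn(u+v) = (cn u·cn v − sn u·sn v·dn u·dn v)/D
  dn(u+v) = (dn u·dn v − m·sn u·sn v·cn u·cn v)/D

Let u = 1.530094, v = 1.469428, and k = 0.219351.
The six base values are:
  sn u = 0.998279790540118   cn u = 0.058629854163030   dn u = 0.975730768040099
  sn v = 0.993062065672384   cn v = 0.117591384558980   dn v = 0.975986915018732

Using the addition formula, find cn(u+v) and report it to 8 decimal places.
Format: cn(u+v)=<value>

cn(u+v)=-0.98368738

m = k² = 0.048114861201
D = 1 − m·sn²u·sn²v = 0.9527135641799075
cn(u+v) = (cn u·cn v − sn u·sn v·dn u·dn v)/D = -0.9371723075508416/0.9527135641799075 = -0.9836873775986974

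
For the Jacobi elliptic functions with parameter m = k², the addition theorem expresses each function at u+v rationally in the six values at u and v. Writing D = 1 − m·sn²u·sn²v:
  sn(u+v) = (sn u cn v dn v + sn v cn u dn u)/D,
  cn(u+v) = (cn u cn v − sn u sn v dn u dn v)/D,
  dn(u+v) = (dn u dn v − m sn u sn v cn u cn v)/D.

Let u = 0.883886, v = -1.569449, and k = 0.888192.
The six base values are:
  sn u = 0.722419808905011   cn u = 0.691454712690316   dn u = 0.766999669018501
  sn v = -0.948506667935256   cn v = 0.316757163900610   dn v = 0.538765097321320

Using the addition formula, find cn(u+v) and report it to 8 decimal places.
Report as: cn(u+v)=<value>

m = k² = 0.788885028864
D = 1 − m·sn²u·sn²v = 0.6295976079365567
cn(u+v) = (cn u·cn v − sn u·sn v·dn u·dn v)/D = 0.502178513492494/0.6295976079365567 = 0.7976182043294826

cn(u+v)=0.79761820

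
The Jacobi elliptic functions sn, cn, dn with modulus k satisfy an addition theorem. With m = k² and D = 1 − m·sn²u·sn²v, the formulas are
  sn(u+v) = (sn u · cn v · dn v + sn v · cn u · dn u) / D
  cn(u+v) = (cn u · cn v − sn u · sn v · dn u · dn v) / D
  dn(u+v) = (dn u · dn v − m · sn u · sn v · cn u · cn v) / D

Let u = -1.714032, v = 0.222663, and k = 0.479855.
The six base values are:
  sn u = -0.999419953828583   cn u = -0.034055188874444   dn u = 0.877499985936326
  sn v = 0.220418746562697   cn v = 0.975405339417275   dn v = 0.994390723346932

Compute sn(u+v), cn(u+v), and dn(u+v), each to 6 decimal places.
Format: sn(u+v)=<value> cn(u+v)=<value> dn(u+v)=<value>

sn(u+v)=-0.986987 cn(u+v)=0.160800 dn(u+v)=0.880734

m = k² = 0.230260821025
D = 1 − m·sn²u·sn²v = 0.9888258849711583
sn(u+v) = (sn u·cn v·dn v + sn v·cn u·dn u)/D = -0.9759582821936832/0.9888258849711583 = -0.9869869883332894
cn(u+v) = (cn u·cn v − sn u·sn v·dn u·dn v)/D = 0.1590033402370827/0.9888258849711583 = 0.1608001394924249
dn(u+v) = (dn u·dn v − m·sn u·sn v·cn u·cn v)/D = 0.8708929035222112/0.9888258849711583 = 0.880734330238142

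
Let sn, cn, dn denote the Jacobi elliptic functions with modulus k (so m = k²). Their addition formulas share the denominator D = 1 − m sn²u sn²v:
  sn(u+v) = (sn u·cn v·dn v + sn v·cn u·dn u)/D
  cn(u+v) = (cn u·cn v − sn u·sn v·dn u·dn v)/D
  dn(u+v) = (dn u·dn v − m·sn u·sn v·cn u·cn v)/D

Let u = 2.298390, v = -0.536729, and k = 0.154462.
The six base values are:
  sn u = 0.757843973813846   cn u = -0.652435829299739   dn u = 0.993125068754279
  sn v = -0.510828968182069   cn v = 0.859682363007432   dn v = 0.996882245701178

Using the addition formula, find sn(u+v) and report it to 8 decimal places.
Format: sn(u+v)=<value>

sn(u+v)=0.98398406

m = k² = 0.023858509444
D = 1 − m·sn²u·sn²v = 0.9964243586949348
sn(u+v) = (sn u·cn v·dn v + sn v·cn u·dn u)/D = 0.9804656883192363/0.9964243586949348 = 0.9839840623761945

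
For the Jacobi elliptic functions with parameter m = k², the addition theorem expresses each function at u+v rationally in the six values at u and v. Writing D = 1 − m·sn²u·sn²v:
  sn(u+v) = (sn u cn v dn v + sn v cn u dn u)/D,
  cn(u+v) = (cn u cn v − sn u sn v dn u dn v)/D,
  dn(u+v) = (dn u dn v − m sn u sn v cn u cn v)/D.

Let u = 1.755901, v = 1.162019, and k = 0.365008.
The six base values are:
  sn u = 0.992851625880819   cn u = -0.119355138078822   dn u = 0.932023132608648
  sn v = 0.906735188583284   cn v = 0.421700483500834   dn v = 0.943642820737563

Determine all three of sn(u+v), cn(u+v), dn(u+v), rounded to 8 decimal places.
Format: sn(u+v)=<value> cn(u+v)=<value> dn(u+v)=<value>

sn(u+v)=0.32983847 cn(u+v)=-0.94403739 dn(u+v)=0.99272623

m = k² = 0.133230840064
D = 1 − m·sn²u·sn²v = 0.8920222162600702
sn(u+v) = (sn u·cn v·dn v + sn v·cn u·dn u)/D = 0.2942232392409368/0.8920222162600702 = 0.3298384657665921
cn(u+v) = (cn u·cn v − sn u·sn v·dn u·dn v)/D = -0.8421023214503674/0.8920222162600702 = -0.9440373861774441
dn(u+v) = (dn u·dn v − m·sn u·sn v·cn u·cn v)/D = 0.8855338493063671/0.8920222162600702 = 0.9927262271774951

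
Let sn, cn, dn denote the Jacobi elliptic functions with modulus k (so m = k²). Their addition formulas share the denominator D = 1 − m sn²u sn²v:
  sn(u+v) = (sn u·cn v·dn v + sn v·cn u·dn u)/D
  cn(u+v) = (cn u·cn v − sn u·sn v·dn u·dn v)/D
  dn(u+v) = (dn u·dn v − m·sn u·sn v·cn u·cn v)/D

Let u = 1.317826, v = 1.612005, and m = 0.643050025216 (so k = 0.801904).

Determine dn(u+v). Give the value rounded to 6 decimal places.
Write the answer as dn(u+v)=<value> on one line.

dn(u+v)=0.751910

sn u = 0.910291296025613, cn u = 0.4139683035934149, dn u = 0.6834832118972821
sn v = 0.9725356808782129, cn v = 0.2327538386767249, dn v = 0.6259287431839092
m = k² = 0.643050025216
D = 1 − m·sn²u·sn²v = 0.4960161409040333
dn(u+v) = (dn u·dn v − m·sn u·sn v·cn u·cn v)/D = 0.3729595139560046/0.4960161409040333 = 0.7519100351779943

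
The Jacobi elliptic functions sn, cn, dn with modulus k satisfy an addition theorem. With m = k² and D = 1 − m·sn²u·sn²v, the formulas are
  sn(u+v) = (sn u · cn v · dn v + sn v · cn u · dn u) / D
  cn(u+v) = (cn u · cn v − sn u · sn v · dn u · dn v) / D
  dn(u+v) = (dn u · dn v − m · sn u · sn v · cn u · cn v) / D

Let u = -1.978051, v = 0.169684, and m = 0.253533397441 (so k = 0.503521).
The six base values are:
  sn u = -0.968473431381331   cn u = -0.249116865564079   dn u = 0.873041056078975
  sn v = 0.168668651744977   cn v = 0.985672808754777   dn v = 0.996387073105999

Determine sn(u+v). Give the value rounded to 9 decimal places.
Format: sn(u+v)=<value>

m = k² = 0.253533397441
D = 1 − m·sn²u·sn²v = 0.993234820176125
sn(u+v) = (sn u·cn v·dn v + sn v·cn u·dn u)/D = -0.9878326535919809/0.993234820176125 = -0.9945610378589163

sn(u+v)=-0.994561038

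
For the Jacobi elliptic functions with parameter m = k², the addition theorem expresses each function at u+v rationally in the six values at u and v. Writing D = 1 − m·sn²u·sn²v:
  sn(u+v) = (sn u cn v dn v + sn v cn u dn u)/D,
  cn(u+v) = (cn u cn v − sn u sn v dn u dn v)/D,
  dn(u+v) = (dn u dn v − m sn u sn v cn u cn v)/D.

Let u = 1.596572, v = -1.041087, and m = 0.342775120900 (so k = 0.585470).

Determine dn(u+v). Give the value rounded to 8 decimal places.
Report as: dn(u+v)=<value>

dn(u+v)=0.95261554

sn u = 0.9932513709136955, cn u = 0.115981525158382, dn u = 0.8135329077878155
sn v = -0.8357266288680327, cn v = 0.5491457017958654, dn v = 0.8721195376500973
m = k² = 0.3427751209
D = 1 − m·sn²u·sn²v = 0.7638129293751839
dn(u+v) = (dn u·dn v − m·sn u·sn v·cn u·cn v)/D = 0.7276200679293789/0.7638129293751839 = 0.9526155422959237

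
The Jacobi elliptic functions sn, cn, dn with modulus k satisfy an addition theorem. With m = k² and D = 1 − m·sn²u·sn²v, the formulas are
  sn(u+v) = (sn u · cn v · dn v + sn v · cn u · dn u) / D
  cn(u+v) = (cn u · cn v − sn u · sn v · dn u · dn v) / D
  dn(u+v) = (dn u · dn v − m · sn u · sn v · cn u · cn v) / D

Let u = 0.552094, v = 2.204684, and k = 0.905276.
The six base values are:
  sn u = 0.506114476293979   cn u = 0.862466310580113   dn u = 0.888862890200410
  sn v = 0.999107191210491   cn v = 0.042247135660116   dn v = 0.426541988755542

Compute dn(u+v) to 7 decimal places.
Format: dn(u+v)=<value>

dn(u+v)=0.4605440

m = k² = 0.819524636176
D = 1 − m·sn²u·sn²v = 0.7904519120192316
dn(u+v) = (dn u·dn v − m·sn u·sn v·cn u·cn v)/D = 0.3640378553233293/0.7904519120192316 = 0.4605439619892682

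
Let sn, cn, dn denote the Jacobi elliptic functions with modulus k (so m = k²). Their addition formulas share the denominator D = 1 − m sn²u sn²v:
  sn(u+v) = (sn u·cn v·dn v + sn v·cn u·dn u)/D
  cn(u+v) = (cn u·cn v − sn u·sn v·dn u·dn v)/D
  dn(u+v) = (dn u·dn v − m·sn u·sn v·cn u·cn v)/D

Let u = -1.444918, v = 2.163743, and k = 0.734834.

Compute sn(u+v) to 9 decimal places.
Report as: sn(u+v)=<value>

sn(u+v)=0.635718505

sn u = -0.9532926419534468, cn u = 0.3020482391894009, dn u = 0.7136407742375192
sn v = 0.9825205214597768, cn v = -0.1861543040340684, dn v = 0.6919040278408477
m = k² = 0.539981007556
D = 1 − m·sn²u·sn²v = 0.5262881740067847
sn(u+v) = (sn u·cn v·dn v + sn v·cn u·dn u)/D = 0.3345711312284613/0.5262881740067847 = 0.6357185050944127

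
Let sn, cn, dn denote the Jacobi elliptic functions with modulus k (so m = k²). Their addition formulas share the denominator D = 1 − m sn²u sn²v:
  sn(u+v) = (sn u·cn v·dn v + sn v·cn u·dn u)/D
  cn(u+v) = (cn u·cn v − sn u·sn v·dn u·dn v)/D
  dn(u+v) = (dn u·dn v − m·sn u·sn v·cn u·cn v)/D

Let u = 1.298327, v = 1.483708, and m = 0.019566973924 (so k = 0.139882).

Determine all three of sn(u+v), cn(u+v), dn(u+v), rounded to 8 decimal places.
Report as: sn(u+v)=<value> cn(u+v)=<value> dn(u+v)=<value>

sn(u+v)=0.36620710 cn(u+v)=-0.93053337 dn(u+v)=0.99868710

sn u = 0.9617286039295858, cn u = 0.2740038181917359, dn u = 0.9909097219988986
sn v = 0.9955919960463283, cn v = 0.09379007094830346, dn v = 0.9902550926285471
m = k² = 0.019566973924
D = 1 − m·sn²u·sn²v = 0.9820612769312004
sn(u+v) = (sn u·cn v·dn v + sn v·cn u·dn u)/D = 0.3596378142872212/0.9820612769312004 = 0.366207102077212
cn(u+v) = (cn u·cn v − sn u·sn v·dn u·dn v)/D = -0.9138407925795664/0.9820612769312004 = -0.9305333730652601
dn(u+v) = (dn u·dn v − m·sn u·sn v·cn u·cn v)/D = 0.9807719265011971/0.9820612769312004 = 0.9986870977806677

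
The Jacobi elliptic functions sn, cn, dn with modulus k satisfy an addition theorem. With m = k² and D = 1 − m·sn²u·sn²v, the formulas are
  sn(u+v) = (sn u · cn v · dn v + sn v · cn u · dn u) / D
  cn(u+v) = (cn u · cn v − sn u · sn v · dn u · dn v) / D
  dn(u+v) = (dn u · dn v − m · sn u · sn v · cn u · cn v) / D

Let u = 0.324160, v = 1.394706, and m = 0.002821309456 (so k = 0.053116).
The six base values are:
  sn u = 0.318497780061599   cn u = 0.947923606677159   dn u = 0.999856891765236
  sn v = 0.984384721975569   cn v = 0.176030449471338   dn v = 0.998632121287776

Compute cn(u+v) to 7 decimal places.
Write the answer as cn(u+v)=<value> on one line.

cn(u+v)=-0.1462278

m = k² = 0.002821309456
D = 1 − m·sn²u·sn²v = 0.9997226722851869
cn(u+v) = (cn u·cn v − sn u·sn v·dn u·dn v)/D = -0.1461872603033558/0.9997226722851869 = -0.1462278133286683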